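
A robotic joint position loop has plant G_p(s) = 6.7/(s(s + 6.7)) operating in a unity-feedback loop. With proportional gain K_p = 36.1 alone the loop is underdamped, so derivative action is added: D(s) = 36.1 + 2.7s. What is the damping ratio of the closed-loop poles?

ζ = 0.797

Forward path: (36.1 + 2.7s)·6.7/(s(s+6.7)). The closed-loop characteristic equation is s² + (6.7 + 6.7·2.7)s + 6.7·36.1 = 0.
That is s² + 24.79s + 241.9 = 0, so ω_n = 15.55 rad/s and ζ = 24.79/(2·15.55) = 0.797.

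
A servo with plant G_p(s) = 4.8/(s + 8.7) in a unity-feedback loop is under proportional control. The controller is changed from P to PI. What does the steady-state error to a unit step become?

The integrator makes K_pos = lim_{s→0} C(s)G(s) infinite, so e_ss = 1/(1+K_pos) = 0.

0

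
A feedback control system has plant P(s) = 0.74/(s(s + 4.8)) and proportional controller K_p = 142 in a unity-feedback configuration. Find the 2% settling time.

T_s ≈ 1.67 s

Closed-loop characteristic equation: s² + 4.8s + 105.1 = 0, so ω_n = 10.25 rad/s and ζ = 4.8/(2·10.25) = 0.2341.
2% settling time T_s ≈ 4/(ζω_n) = 4/2.4 = 1.67 s.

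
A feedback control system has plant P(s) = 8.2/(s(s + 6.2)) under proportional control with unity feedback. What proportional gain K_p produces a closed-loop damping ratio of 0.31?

K_p = 12.2

Closed-loop characteristic equation: s² + 6.2s + K_p·8.2 = 0.
So ω_n = √(8.2K_p) and 2ζω_n = 6.2, giving ζ = 6.2/(2√(8.2K_p)).
Setting ζ = 0.31: √(8.2K_p) = 6.2/(2·0.31) = 10, so K_p = 100/8.2 = 12.2.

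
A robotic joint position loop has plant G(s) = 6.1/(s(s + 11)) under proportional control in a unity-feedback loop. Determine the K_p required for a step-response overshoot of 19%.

K_p = 22.7

From %OS = 100·exp(−πζ/√(1−ζ²)) = 19%, ζ = −ln(0.19)/√(π²+ln²(0.19)) = 0.4673.
Characteristic equation s² + 11s + 6.1K_p = 0 gives ζ = 11/(2√(6.1K_p)).
Setting ζ = 0.4673: √(6.1K_p) = 11/(2·0.4673) = 11.77, so K_p = 138.5/6.1 = 22.7.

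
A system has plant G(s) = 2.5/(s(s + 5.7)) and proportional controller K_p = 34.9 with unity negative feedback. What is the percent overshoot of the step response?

36.5%

The closed-loop denominator s² + 5.7s + 87.25 gives ω_n = √87.25 = 9.341 and ζ = 5.7/(2ω_n) = 0.3051.
%OS = 100·exp(−πζ/√(1−ζ²)) = 100·exp(−π·0.3051/√0.9069) = 36.5%.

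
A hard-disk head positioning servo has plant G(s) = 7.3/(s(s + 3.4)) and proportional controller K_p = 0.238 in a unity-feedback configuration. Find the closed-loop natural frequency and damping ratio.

ω_n = 1.32 rad/s, ζ = 1.29

1 + K_p·G(s) = 0 gives s² + 3.4s + 1.737 = 0.
So ω_n² = 1.737 ⇒ ω_n = 1.318 rad/s, and ζ = 3.4/(2ω_n) = 1.29.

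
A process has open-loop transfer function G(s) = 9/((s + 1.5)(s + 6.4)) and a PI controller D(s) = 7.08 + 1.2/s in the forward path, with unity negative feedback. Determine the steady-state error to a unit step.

The open loop D(s)G(s) has a pole at the origin (type 1), so the static position error constant is infinite and e_ss = 1/(1+∞) = 0.

0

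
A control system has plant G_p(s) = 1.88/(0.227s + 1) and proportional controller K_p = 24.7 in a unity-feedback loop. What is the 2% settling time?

Closed loop: T(s) = K_p·G_p/(1+K_p·G_p) = 46.44/(0.227s + 1 + 46.44), with pole at s = −(1 + 46.44)/0.227 = −209.
τ = 1/209 = 0.004785 s, so 2% settling time ≈ 4τ = 0.0191 s.

T_s ≈ 0.0191 s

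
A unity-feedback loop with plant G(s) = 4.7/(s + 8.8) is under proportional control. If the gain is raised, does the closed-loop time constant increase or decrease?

The closed-loop bandwidth 8.8+K_p·4.7 grows with K_p, so τ shrinks.

decrease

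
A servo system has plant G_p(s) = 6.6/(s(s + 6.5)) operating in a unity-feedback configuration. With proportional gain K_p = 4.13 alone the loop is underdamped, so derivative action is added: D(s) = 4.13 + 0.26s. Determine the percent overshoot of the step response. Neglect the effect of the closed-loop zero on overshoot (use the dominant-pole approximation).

Forward path: (4.13 + 0.26s)·6.6/(s(s+6.5)). The closed-loop characteristic equation is s² + (6.5 + 6.6·0.26)s + 6.6·4.13 = 0.
That is s² + 8.216s + 27.26 = 0, so ω_n = 5.221 rad/s and ζ = 8.216/(2·5.221) = 0.7868.
%OS = 100·exp(−πζ/√(1−ζ²)) = 1.82%.

1.82%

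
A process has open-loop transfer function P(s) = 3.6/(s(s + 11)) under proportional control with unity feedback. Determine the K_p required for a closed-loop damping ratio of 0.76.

Closed-loop characteristic equation: s² + 11s + K_p·3.6 = 0.
So ω_n = √(3.6K_p) and 2ζω_n = 11, giving ζ = 11/(2√(3.6K_p)).
Setting ζ = 0.76: √(3.6K_p) = 11/(2·0.76) = 7.237, so K_p = 52.37/3.6 = 14.5.

K_p = 14.5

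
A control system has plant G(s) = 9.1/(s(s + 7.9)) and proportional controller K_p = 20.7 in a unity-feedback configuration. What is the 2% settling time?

From 1 + K_pG(s) = 0: s² + 7.9s + 188.4 = 0 ⇒ ω_n = 13.72, ζ = 0.2878.
2% settling time T_s ≈ 4/(ζω_n) = 4/3.95 = 1.01 s.

T_s ≈ 1.01 s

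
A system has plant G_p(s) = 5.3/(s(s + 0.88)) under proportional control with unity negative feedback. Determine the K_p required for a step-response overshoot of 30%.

K_p = 0.285

From %OS = 100·exp(−πζ/√(1−ζ²)) = 30%, ζ = −ln(0.3)/√(π²+ln²(0.3)) = 0.3579.
Characteristic equation s² + 0.88s + 5.3K_p = 0 gives ζ = 0.88/(2√(5.3K_p)).
Setting ζ = 0.3579: √(5.3K_p) = 0.88/(2·0.3579) = 1.23, so K_p = 1.512/5.3 = 0.285.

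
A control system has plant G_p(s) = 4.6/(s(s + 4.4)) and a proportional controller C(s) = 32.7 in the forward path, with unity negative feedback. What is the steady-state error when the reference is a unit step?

0

The open loop C(s)G_p(s) has a pole at the origin (type 1), so the static position error constant is infinite and e_ss = 1/(1+∞) = 0.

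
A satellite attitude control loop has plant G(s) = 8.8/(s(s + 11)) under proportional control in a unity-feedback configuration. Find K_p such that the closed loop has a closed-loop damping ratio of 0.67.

Closed-loop characteristic equation: s² + 11s + K_p·8.8 = 0.
So ω_n = √(8.8K_p) and 2ζω_n = 11, giving ζ = 11/(2√(8.8K_p)).
Setting ζ = 0.67: √(8.8K_p) = 11/(2·0.67) = 8.209, so K_p = 67.39/8.8 = 7.66.

K_p = 7.66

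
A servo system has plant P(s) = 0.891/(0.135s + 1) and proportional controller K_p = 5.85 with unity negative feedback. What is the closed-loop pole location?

s = -46.02

Closed loop: T(s) = K_p·P/(1+K_p·P) = 5.212/(0.135s + 1 + 5.212), with pole at s = −(1 + 5.212)/0.135 = −46.02.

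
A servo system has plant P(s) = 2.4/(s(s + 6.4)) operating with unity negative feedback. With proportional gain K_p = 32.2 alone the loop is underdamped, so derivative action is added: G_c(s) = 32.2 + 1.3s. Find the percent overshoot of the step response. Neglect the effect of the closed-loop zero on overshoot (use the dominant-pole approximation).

Forward path: (32.2 + 1.3s)·2.4/(s(s+6.4)). The closed-loop characteristic equation is s² + (6.4 + 2.4·1.3)s + 2.4·32.2 = 0.
That is s² + 9.52s + 77.28 = 0, so ω_n = 8.791 rad/s and ζ = 9.52/(2·8.791) = 0.5415.
%OS = 100·exp(−πζ/√(1−ζ²)) = 13.2%.

13.2%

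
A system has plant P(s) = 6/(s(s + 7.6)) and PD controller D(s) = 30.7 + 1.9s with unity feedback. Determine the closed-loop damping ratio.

Forward path: (30.7 + 1.9s)·6/(s(s+7.6)). The closed-loop characteristic equation is s² + (7.6 + 6·1.9)s + 6·30.7 = 0.
That is s² + 19s + 184.2 = 0, so ω_n = 13.57 rad/s and ζ = 19/(2·13.57) = 0.7.

ζ = 0.7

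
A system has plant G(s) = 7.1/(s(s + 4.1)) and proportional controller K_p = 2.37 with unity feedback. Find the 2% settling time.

T_s ≈ 1.95 s

From 1 + K_pG(s) = 0: s² + 4.1s + 16.83 = 0 ⇒ ω_n = 4.102, ζ = 0.4997.
2% settling time T_s ≈ 4/(ζω_n) = 4/2.05 = 1.95 s.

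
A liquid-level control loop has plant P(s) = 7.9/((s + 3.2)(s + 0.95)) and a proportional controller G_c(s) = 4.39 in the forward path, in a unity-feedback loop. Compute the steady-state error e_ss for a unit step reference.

0.0806

The loop is type 0. Static position error constant K_pos = G_c(0)·P(0) = 4.39·2.599 = 11.41.
Steady-state error to a unit step: e_ss = 1/(1+K_pos) = 1/12.41 = 0.0806.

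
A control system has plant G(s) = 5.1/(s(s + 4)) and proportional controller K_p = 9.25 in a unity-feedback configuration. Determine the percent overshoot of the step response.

38.4%

Closed-loop characteristic equation: s² + 4s + 47.17 = 0, so ω_n = 6.868 rad/s and ζ = 4/(2·6.868) = 0.2912.
%OS = 100·exp(−πζ/√(1−ζ²)) = 100·exp(−π·0.2912/√0.9152) = 38.4%.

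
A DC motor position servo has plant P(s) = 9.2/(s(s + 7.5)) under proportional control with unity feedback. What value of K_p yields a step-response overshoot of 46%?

From %OS = 100·exp(−πζ/√(1−ζ²)) = 46%, ζ = −ln(0.46)/√(π²+ln²(0.46)) = 0.24.
Characteristic equation s² + 7.5s + 9.2K_p = 0 gives ζ = 7.5/(2√(9.2K_p)).
Setting ζ = 0.24: √(9.2K_p) = 7.5/(2·0.24) = 15.63, so K_p = 244.2/9.2 = 26.5.

K_p = 26.5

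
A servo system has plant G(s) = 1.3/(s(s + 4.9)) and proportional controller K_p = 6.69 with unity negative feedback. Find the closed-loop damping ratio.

1 + K_p·G(s) = 0 gives s² + 4.9s + 8.697 = 0.
Matching s² + 2ζω_n s + ω_n²: ω_n = √8.697 = 2.949 rad/s and 2ζω_n = 4.9, so ζ = 4.9/(2·2.949) = 0.831.

ζ = 0.831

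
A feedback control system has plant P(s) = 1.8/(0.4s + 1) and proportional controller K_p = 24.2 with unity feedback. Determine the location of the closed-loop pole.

s = -111.4

Closed loop: T(s) = K_p·P/(1+K_p·P) = 43.56/(0.4s + 1 + 43.56), with pole at s = −(1 + 43.56)/0.4 = −111.4.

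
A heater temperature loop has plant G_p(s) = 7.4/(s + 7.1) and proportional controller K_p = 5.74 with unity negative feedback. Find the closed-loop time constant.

Closed-loop transfer function: T(s) = K_p·G_p(s)/(1 + K_p·G_p(s)) = 42.48/(s + 7.1 + 42.48) = 42.48/(s + 49.58).
Time constant τ = 1/49.58 = 0.0202 s.

τ = 0.0202 s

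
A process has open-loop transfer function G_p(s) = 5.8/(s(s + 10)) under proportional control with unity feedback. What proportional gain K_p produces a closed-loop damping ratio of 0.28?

K_p = 55

Closed-loop characteristic equation: s² + 10s + K_p·5.8 = 0.
So ω_n = √(5.8K_p) and 2ζω_n = 10, giving ζ = 10/(2√(5.8K_p)).
Setting ζ = 0.28: √(5.8K_p) = 10/(2·0.28) = 17.86, so K_p = 318.9/5.8 = 55.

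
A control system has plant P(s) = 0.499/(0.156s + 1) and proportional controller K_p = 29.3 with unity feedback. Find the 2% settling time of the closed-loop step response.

T_s ≈ 0.0399 s

Closed loop: T(s) = K_p·P/(1+K_p·P) = 14.62/(0.156s + 1 + 14.62), with pole at s = −(1 + 14.62)/0.156 = −100.1.
τ = 1/100.1 = 0.009987 s, so 2% settling time ≈ 4τ = 0.0399 s.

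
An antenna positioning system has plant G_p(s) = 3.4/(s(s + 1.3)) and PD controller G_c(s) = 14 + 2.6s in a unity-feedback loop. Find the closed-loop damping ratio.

ζ = 0.735

Forward path: (14 + 2.6s)·3.4/(s(s+1.3)). The closed-loop characteristic equation is s² + (1.3 + 3.4·2.6)s + 3.4·14 = 0.
That is s² + 10.14s + 47.6 = 0, so ω_n = 6.899 rad/s and ζ = 10.14/(2·6.899) = 0.7349.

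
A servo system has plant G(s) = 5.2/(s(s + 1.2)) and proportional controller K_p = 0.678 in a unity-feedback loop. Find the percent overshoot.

From 1 + K_pG(s) = 0: s² + 1.2s + 3.526 = 0 ⇒ ω_n = 1.878, ζ = 0.3195.
%OS = 100·exp(−πζ/√(1−ζ²)) = 100·exp(−π·0.3195/√0.8979) = 34.7%.

34.7%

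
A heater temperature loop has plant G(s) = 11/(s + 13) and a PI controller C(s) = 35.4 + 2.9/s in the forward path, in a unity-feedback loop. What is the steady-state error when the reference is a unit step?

0

The open loop C(s)G(s) has a pole at the origin (type 1), so the static position error constant is infinite and e_ss = 1/(1+∞) = 0.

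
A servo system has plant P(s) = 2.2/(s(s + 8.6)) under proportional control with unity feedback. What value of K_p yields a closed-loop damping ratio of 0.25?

K_p = 134

Closed-loop characteristic equation: s² + 8.6s + K_p·2.2 = 0.
So ω_n = √(2.2K_p) and 2ζω_n = 8.6, giving ζ = 8.6/(2√(2.2K_p)).
Setting ζ = 0.25: √(2.2K_p) = 8.6/(2·0.25) = 17.2, so K_p = 295.8/2.2 = 134.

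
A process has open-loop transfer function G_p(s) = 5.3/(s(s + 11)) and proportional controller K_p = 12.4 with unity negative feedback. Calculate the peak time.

From 1 + K_pG_p(s) = 0: s² + 11s + 65.72 = 0 ⇒ ω_n = 8.107, ζ = 0.6784.
Damped frequency ω_d = ω_n√(1−ζ²) = 5.956 rad/s, so peak time T_p = π/ω_d = 0.527 s.

T_p = 0.527 s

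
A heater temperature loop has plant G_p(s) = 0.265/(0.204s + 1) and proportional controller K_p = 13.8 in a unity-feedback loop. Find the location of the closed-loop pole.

s = -22.83

Closed loop: T(s) = K_p·G_p/(1+K_p·G_p) = 3.657/(0.204s + 1 + 3.657), with pole at s = −(1 + 3.657)/0.204 = −22.83.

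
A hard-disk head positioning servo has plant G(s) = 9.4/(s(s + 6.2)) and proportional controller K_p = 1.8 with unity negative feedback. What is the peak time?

T_p = 1.16 s

Closed-loop characteristic equation: s² + 6.2s + 16.92 = 0, so ω_n = 4.113 rad/s and ζ = 6.2/(2·4.113) = 0.7536.
Damped frequency ω_d = ω_n√(1−ζ²) = 2.704 rad/s, so peak time T_p = π/ω_d = 1.16 s.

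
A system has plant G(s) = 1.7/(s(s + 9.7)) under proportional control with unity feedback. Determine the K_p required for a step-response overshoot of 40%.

K_p = 176

From %OS = 100·exp(−πζ/√(1−ζ²)) = 40%, ζ = −ln(0.4)/√(π²+ln²(0.4)) = 0.28.
Characteristic equation s² + 9.7s + 1.7K_p = 0 gives ζ = 9.7/(2√(1.7K_p)).
Setting ζ = 0.28: √(1.7K_p) = 9.7/(2·0.28) = 17.32, so K_p = 300/1.7 = 176.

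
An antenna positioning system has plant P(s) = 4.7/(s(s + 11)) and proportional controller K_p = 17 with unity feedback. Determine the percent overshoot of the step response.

Closed-loop characteristic equation: s² + 11s + 79.9 = 0, so ω_n = 8.939 rad/s and ζ = 11/(2·8.939) = 0.6153.
%OS = 100·exp(−πζ/√(1−ζ²)) = 100·exp(−π·0.6153/√0.6214) = 8.61%.

8.61%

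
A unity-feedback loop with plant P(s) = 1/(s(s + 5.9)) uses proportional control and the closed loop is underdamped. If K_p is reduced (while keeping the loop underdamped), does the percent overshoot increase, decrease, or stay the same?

decrease

ζ = 5.9/(2√(1K_p)) rises as K_p falls; higher damping means less overshoot.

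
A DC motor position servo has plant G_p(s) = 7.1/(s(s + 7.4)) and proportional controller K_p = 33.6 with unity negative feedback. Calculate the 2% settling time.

T_s ≈ 1.08 s

The closed-loop denominator s² + 7.4s + 238.6 gives ω_n = √238.6 = 15.45 and ζ = 7.4/(2ω_n) = 0.2396.
2% settling time T_s ≈ 4/(ζω_n) = 4/3.7 = 1.08 s.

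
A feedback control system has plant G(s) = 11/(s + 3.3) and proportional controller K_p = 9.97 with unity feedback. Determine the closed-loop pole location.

s = -113

Closed-loop transfer function: T(s) = K_p·G(s)/(1 + K_p·G(s)) = 109.7/(s + 3.3 + 109.7) = 109.7/(s + 113).
The closed-loop pole is at s = −113.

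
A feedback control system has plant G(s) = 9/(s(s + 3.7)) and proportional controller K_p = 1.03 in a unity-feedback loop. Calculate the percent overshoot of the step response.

9.04%

From 1 + K_pG(s) = 0: s² + 3.7s + 9.27 = 0 ⇒ ω_n = 3.045, ζ = 0.6076.
%OS = 100·exp(−πζ/√(1−ζ²)) = 100·exp(−π·0.6076/√0.6308) = 9.04%.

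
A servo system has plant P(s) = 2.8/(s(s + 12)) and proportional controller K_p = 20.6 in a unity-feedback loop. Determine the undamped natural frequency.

ω_n = 7.59 rad/s

The closed-loop denominator is s(s+12) + 20.6·2.8 = s² + 12s + 57.68.
So ω_n² = 57.68 ⇒ ω_n = 7.595 rad/s, and ζ = 12/(2ω_n) = 0.79.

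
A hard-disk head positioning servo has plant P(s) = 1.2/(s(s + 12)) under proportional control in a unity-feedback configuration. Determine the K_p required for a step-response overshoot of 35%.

K_p = 299

From %OS = 100·exp(−πζ/√(1−ζ²)) = 35%, ζ = −ln(0.35)/√(π²+ln²(0.35)) = 0.3169.
Characteristic equation s² + 12s + 1.2K_p = 0 gives ζ = 12/(2√(1.2K_p)).
Setting ζ = 0.3169: √(1.2K_p) = 12/(2·0.3169) = 18.93, so K_p = 358.4/1.2 = 299.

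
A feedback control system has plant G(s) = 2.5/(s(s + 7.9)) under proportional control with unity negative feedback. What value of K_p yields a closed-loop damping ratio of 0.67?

Closed-loop characteristic equation: s² + 7.9s + K_p·2.5 = 0.
So ω_n = √(2.5K_p) and 2ζω_n = 7.9, giving ζ = 7.9/(2√(2.5K_p)).
Setting ζ = 0.67: √(2.5K_p) = 7.9/(2·0.67) = 5.896, so K_p = 34.76/2.5 = 13.9.

K_p = 13.9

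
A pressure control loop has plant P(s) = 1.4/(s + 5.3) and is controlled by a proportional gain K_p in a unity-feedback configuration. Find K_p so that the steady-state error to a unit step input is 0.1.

K_p = 34.1

For a type-0 loop with proportional control, e_ss = 1/(1 + K_p·P(0)).
P(0) = 0.2642. Require 1/(1 + K_p·0.2642) = 0.1, so 1 + 0.2642·K_p = 10.
K_p = (10 − 1)/0.2642 = 34.1.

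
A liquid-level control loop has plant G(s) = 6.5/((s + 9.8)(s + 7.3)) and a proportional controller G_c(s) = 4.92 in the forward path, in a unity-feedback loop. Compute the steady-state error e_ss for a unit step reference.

0.691

The loop is type 0. Static position error constant K_pos = G_c(0)·G(0) = 4.92·0.09086 = 0.447.
Steady-state error to a unit step: e_ss = 1/(1+K_pos) = 1/1.447 = 0.691.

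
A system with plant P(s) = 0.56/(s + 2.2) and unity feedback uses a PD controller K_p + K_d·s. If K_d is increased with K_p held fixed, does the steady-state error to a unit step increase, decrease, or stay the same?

unchanged

At s = 0 the derivative term contributes nothing: C(0) = K_p regardless of K_d, so K_pos = K_p·P(0) and e_ss are unchanged.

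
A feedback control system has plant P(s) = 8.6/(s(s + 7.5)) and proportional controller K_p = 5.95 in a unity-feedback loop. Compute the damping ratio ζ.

With unity feedback the closed-loop characteristic equation is s² + 7.5s + 5.95·8.6 = s² + 7.5s + 51.17 = 0.
Matching s² + 2ζω_n s + ω_n²: ω_n = √51.17 = 7.153 rad/s and 2ζω_n = 7.5, so ζ = 7.5/(2·7.153) = 0.524.

ζ = 0.524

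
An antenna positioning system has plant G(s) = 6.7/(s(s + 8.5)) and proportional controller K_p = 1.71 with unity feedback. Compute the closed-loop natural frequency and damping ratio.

1 + K_p·G(s) = 0 gives s² + 8.5s + 11.46 = 0.
So ω_n² = 11.46 ⇒ ω_n = 3.385 rad/s, and ζ = 8.5/(2ω_n) = 1.26.

ω_n = 3.38 rad/s, ζ = 1.26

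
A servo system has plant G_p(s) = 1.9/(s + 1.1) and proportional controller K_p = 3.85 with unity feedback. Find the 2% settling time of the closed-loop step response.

Closed-loop transfer function: T(s) = K_p·G_p(s)/(1 + K_p·G_p(s)) = 7.315/(s + 1.1 + 7.315) = 7.315/(s + 8.415).
Time constant τ = 1/8.415 = 0.1188 s, so the 2% settling time is about 4τ = 0.475 s.

T_s ≈ 0.475 s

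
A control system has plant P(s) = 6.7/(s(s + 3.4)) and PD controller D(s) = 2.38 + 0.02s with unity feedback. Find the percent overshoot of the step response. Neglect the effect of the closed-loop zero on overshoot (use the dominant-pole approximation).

Forward path: (2.38 + 0.02s)·6.7/(s(s+3.4)). The closed-loop characteristic equation is s² + (3.4 + 6.7·0.02)s + 6.7·2.38 = 0.
That is s² + 3.534s + 15.95 = 0, so ω_n = 3.993 rad/s and ζ = 3.534/(2·3.993) = 0.4425.
%OS = 100·exp(−πζ/√(1−ζ²)) = 21.2%.

21.2%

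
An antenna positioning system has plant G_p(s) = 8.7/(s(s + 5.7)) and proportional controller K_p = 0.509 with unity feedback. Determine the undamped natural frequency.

ω_n = 2.1 rad/s

1 + K_p·G_p(s) = 0 gives s² + 5.7s + 4.428 = 0.
Matching s² + 2ζω_n s + ω_n²: ω_n = √4.428 = 2.104 rad/s and 2ζω_n = 5.7, so ζ = 5.7/(2·2.104) = 1.35.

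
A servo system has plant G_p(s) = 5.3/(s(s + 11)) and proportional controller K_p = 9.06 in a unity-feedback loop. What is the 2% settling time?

The closed-loop denominator s² + 11s + 48.02 gives ω_n = √48.02 = 6.93 and ζ = 11/(2ω_n) = 0.7937.
2% settling time T_s ≈ 4/(ζω_n) = 4/5.5 = 0.727 s.

T_s ≈ 0.727 s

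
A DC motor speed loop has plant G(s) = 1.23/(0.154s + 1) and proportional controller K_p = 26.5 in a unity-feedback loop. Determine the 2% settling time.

Closed loop: T(s) = K_p·G/(1+K_p·G) = 32.59/(0.154s + 1 + 32.59), with pole at s = −(1 + 32.59)/0.154 = −218.1.
τ = 1/218.1 = 0.004584 s, so 2% settling time ≈ 4τ = 0.0183 s.

T_s ≈ 0.0183 s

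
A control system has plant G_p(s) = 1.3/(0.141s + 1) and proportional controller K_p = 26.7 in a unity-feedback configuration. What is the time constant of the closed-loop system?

τ = 0.00395 s

Closed loop: T(s) = K_p·G_p/(1+K_p·G_p) = 34.71/(0.141s + 1 + 34.71), with pole at s = −(1 + 34.71)/0.141 = −253.3.
Closed-loop time constant τ = 1/253.3 = 0.00395 s.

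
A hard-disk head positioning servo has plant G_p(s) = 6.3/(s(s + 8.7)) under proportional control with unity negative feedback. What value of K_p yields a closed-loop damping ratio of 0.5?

Closed-loop characteristic equation: s² + 8.7s + K_p·6.3 = 0.
So ω_n = √(6.3K_p) and 2ζω_n = 8.7, giving ζ = 8.7/(2√(6.3K_p)).
Setting ζ = 0.5: √(6.3K_p) = 8.7/(2·0.5) = 8.7, so K_p = 75.69/6.3 = 12.

K_p = 12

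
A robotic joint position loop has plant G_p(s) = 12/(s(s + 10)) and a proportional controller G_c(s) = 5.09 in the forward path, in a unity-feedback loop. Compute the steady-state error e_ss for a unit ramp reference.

0.164

The loop has one pole at the origin (type 1). Velocity error constant K_v = lim_{s→0} s·G_c(s)G_p(s) = 5.09·12/10 = 6.108.
Steady-state error to a unit ramp: e_ss = 1/K_v = 0.164.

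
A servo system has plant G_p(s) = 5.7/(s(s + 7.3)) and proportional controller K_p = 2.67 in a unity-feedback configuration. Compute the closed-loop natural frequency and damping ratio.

With unity feedback the closed-loop characteristic equation is s² + 7.3s + 2.67·5.7 = s² + 7.3s + 15.22 = 0.
So ω_n² = 15.22 ⇒ ω_n = 3.901 rad/s, and ζ = 7.3/(2ω_n) = 0.936.

ω_n = 3.9 rad/s, ζ = 0.936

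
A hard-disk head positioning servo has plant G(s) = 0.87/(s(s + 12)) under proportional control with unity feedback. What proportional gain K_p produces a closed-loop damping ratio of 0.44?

Closed-loop characteristic equation: s² + 12s + K_p·0.87 = 0.
So ω_n = √(0.87K_p) and 2ζω_n = 12, giving ζ = 12/(2√(0.87K_p)).
Setting ζ = 0.44: √(0.87K_p) = 12/(2·0.44) = 13.64, so K_p = 186/0.87 = 214.

K_p = 214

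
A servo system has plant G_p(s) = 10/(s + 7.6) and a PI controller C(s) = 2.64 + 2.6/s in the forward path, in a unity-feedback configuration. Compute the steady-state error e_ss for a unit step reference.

0

The open loop C(s)G_p(s) has a pole at the origin (type 1), so the static position error constant is infinite and e_ss = 1/(1+∞) = 0.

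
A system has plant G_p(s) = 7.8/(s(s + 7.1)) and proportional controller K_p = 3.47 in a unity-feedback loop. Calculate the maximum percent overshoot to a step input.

The closed-loop denominator s² + 7.1s + 27.07 gives ω_n = √27.07 = 5.202 and ζ = 7.1/(2ω_n) = 0.6824.
%OS = 100·exp(−πζ/√(1−ζ²)) = 100·exp(−π·0.6824/√0.5344) = 5.33%.

5.33%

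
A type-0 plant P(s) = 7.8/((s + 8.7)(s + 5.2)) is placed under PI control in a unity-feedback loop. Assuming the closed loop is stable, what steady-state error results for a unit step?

The PI controller's integrator makes the forward path type 1, so e_ss to a step is zero.

0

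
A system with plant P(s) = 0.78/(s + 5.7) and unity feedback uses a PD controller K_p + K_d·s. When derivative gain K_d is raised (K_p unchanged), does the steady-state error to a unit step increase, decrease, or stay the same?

At s = 0 the derivative term contributes nothing: C(0) = K_p regardless of K_d, so K_pos = K_p·P(0) and e_ss are unchanged.

unchanged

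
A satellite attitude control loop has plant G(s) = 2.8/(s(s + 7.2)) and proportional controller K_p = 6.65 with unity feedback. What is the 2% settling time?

T_s ≈ 1.11 s

From 1 + K_pG(s) = 0: s² + 7.2s + 18.62 = 0 ⇒ ω_n = 4.315, ζ = 0.8343.
2% settling time T_s ≈ 4/(ζω_n) = 4/3.6 = 1.11 s.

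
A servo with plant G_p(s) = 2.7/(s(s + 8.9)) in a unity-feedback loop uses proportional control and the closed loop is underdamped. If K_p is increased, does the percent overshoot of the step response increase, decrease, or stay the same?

Characteristic equation s² + 8.9s + K_p·2.7 = 0: raising K_p raises ω_n while 2ζω_n = 8.9 is fixed, so ζ falls and overshoot grows.

increase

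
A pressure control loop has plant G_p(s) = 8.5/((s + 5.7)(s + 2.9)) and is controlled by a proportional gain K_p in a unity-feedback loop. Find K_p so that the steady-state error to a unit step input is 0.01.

K_p = 193

For a type-0 loop with proportional control, e_ss = 1/(1 + K_p·G_p(0)).
G_p(0) = 0.5142. Require 1/(1 + K_p·0.5142) = 0.01, so 1 + 0.5142·K_p = 100.
K_p = (100 − 1)/0.5142 = 193.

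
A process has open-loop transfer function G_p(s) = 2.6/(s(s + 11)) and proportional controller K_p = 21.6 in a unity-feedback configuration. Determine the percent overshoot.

3.36%

Closed-loop characteristic equation: s² + 11s + 56.16 = 0, so ω_n = 7.494 rad/s and ζ = 11/(2·7.494) = 0.7339.
%OS = 100·exp(−πζ/√(1−ζ²)) = 100·exp(−π·0.7339/√0.4614) = 3.36%.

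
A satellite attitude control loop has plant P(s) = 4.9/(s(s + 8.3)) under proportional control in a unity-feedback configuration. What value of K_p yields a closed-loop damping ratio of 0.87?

K_p = 4.64

Closed-loop characteristic equation: s² + 8.3s + K_p·4.9 = 0.
So ω_n = √(4.9K_p) and 2ζω_n = 8.3, giving ζ = 8.3/(2√(4.9K_p)).
Setting ζ = 0.87: √(4.9K_p) = 8.3/(2·0.87) = 4.77, so K_p = 22.75/4.9 = 4.64.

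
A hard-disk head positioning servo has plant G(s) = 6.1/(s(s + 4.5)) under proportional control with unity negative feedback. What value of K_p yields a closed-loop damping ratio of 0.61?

K_p = 2.23

Closed-loop characteristic equation: s² + 4.5s + K_p·6.1 = 0.
So ω_n = √(6.1K_p) and 2ζω_n = 4.5, giving ζ = 4.5/(2√(6.1K_p)).
Setting ζ = 0.61: √(6.1K_p) = 4.5/(2·0.61) = 3.689, so K_p = 13.61/6.1 = 2.23.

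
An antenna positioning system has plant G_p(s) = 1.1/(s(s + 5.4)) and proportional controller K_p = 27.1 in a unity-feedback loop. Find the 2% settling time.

From 1 + K_pG_p(s) = 0: s² + 5.4s + 29.81 = 0 ⇒ ω_n = 5.46, ζ = 0.4945.
2% settling time T_s ≈ 4/(ζω_n) = 4/2.7 = 1.48 s.

T_s ≈ 1.48 s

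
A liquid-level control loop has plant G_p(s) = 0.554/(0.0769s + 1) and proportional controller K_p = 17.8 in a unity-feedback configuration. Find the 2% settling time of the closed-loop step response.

T_s ≈ 0.0283 s

Closed loop: T(s) = K_p·G_p/(1+K_p·G_p) = 9.861/(0.0769s + 1 + 9.861), with pole at s = −(1 + 9.861)/0.0769 = −141.2.
τ = 1/141.2 = 0.00708 s, so 2% settling time ≈ 4τ = 0.0283 s.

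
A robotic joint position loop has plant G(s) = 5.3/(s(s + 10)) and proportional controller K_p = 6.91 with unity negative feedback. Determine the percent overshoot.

Closed-loop characteristic equation: s² + 10s + 36.62 = 0, so ω_n = 6.052 rad/s and ζ = 10/(2·6.052) = 0.8262.
%OS = 100·exp(−πζ/√(1−ζ²)) = 100·exp(−π·0.8262/√0.3174) = 0.998%.

0.998%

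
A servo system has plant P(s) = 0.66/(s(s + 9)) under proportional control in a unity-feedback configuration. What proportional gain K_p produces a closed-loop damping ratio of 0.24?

Closed-loop characteristic equation: s² + 9s + K_p·0.66 = 0.
So ω_n = √(0.66K_p) and 2ζω_n = 9, giving ζ = 9/(2√(0.66K_p)).
Setting ζ = 0.24: √(0.66K_p) = 9/(2·0.24) = 18.75, so K_p = 351.6/0.66 = 533.

K_p = 533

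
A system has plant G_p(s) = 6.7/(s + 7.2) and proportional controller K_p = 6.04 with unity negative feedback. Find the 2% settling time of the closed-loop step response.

T_s ≈ 0.0839 s

Closed-loop transfer function: T(s) = K_p·G_p(s)/(1 + K_p·G_p(s)) = 40.47/(s + 7.2 + 40.47) = 40.47/(s + 47.67).
Time constant τ = 1/47.67 = 0.02098 s, so the 2% settling time is about 4τ = 0.0839 s.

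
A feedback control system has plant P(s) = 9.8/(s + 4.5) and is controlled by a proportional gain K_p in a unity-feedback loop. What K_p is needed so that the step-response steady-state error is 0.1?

For a type-0 loop with proportional control, e_ss = 1/(1 + K_p·P(0)).
P(0) = 2.178. Require 1/(1 + K_p·2.178) = 0.1, so 1 + 2.178·K_p = 10.
K_p = (10 − 1)/2.178 = 4.13.

K_p = 4.13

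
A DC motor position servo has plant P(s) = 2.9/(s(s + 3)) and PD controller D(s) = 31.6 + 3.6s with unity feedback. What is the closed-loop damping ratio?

ζ = 0.702

Forward path: (31.6 + 3.6s)·2.9/(s(s+3)). The closed-loop characteristic equation is s² + (3 + 2.9·3.6)s + 2.9·31.6 = 0.
That is s² + 13.44s + 91.64 = 0, so ω_n = 9.573 rad/s and ζ = 13.44/(2·9.573) = 0.702.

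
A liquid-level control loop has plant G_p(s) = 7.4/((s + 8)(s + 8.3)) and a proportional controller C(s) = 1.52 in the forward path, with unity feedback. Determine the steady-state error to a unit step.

The loop is type 0. Static position error constant K_pos = C(0)·G_p(0) = 1.52·0.1114 = 0.1694.
Steady-state error to a unit step: e_ss = 1/(1+K_pos) = 1/1.169 = 0.855.

0.855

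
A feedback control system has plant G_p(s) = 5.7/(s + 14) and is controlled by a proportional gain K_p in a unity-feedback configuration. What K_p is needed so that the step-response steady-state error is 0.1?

K_p = 22.1

The loop is type 0, so e_ss(step) = 1/(1 + K_pos) with K_pos = K_p·G_p(0).
G_p(0) = 0.4071. Require 1/(1 + K_p·0.4071) = 0.1, so 1 + 0.4071·K_p = 10.
K_p = (10 − 1)/0.4071 = 22.1.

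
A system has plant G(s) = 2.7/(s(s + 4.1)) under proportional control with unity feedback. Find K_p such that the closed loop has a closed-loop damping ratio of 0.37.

K_p = 11.4

Closed-loop characteristic equation: s² + 4.1s + K_p·2.7 = 0.
So ω_n = √(2.7K_p) and 2ζω_n = 4.1, giving ζ = 4.1/(2√(2.7K_p)).
Setting ζ = 0.37: √(2.7K_p) = 4.1/(2·0.37) = 5.541, so K_p = 30.7/2.7 = 11.4.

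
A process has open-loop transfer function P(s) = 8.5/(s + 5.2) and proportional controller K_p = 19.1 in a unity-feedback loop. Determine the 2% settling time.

T_s ≈ 0.0239 s

Closed-loop transfer function: T(s) = K_p·P(s)/(1 + K_p·P(s)) = 162.4/(s + 5.2 + 162.4) = 162.4/(s + 167.6).
Time constant τ = 1/167.6 = 0.005968 s, so the 2% settling time is about 4τ = 0.0239 s.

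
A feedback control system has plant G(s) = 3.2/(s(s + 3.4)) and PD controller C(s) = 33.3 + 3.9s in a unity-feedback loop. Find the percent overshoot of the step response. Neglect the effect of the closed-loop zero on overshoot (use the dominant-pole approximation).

Forward path: (33.3 + 3.9s)·3.2/(s(s+3.4)). The closed-loop characteristic equation is s² + (3.4 + 3.2·3.9)s + 3.2·33.3 = 0.
That is s² + 15.88s + 106.6 = 0, so ω_n = 10.32 rad/s and ζ = 15.88/(2·10.32) = 0.7692.
%OS = 100·exp(−πζ/√(1−ζ²)) = 2.28%.

2.28%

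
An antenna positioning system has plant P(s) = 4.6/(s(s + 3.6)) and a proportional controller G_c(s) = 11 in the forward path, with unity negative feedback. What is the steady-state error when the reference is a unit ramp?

The loop has one pole at the origin (type 1). Velocity error constant K_v = lim_{s→0} s·G_c(s)P(s) = 11·4.6/3.6 = 14.06.
Steady-state error to a unit ramp: e_ss = 1/K_v = 0.0711.

0.0711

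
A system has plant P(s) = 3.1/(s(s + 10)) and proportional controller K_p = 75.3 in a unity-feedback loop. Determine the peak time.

From 1 + K_pP(s) = 0: s² + 10s + 233.4 = 0 ⇒ ω_n = 15.28, ζ = 0.3273.
Damped frequency ω_d = ω_n√(1−ζ²) = 14.44 rad/s, so peak time T_p = π/ω_d = 0.218 s.

T_p = 0.218 s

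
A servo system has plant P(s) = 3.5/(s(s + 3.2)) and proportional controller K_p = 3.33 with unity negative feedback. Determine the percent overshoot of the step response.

18.9%

From 1 + K_pP(s) = 0: s² + 3.2s + 11.66 = 0 ⇒ ω_n = 3.414, ζ = 0.4687.
%OS = 100·exp(−πζ/√(1−ζ²)) = 100·exp(−π·0.4687/√0.7804) = 18.9%.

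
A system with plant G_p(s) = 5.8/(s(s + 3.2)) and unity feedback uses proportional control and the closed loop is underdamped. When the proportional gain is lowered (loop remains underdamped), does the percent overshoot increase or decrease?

ζ = 3.2/(2√(5.8K_p)) rises as K_p falls; higher damping means less overshoot.

decrease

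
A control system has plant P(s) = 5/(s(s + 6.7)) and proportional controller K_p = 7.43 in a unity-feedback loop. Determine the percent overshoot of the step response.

12.7%

Closed-loop characteristic equation: s² + 6.7s + 37.15 = 0, so ω_n = 6.095 rad/s and ζ = 6.7/(2·6.095) = 0.5496.
%OS = 100·exp(−πζ/√(1−ζ²)) = 100·exp(−π·0.5496/√0.6979) = 12.7%.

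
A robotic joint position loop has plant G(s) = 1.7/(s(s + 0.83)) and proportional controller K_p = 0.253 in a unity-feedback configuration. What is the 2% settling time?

T_s ≈ 9.64 s

The closed-loop denominator s² + 0.83s + 0.4301 gives ω_n = √0.4301 = 0.6558 and ζ = 0.83/(2ω_n) = 0.6328.
2% settling time T_s ≈ 4/(ζω_n) = 4/0.415 = 9.64 s.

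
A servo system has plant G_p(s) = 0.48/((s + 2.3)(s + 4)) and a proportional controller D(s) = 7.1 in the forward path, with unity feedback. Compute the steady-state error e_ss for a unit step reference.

0.73

The loop is type 0. Static position error constant K_pos = D(0)·G_p(0) = 7.1·0.05217 = 0.3704.
Steady-state error to a unit step: e_ss = 1/(1+K_pos) = 1/1.37 = 0.73.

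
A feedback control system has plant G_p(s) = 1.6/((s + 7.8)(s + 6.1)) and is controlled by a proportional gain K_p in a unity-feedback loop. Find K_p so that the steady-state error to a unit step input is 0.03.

Steady-state error for a unit step on this type-0 loop is 1/(1 + K_p·G_p(0)).
G_p(0) = 0.03363. Require 1/(1 + K_p·0.03363) = 0.03, so 1 + 0.03363·K_p = 33.33.
K_p = (33.33 − 1)/0.03363 = 962.

K_p = 962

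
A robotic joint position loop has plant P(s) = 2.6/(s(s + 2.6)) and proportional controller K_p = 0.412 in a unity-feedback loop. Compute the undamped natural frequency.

ω_n = 1.03 rad/s

The closed-loop denominator is s(s+2.6) + 0.412·2.6 = s² + 2.6s + 1.071.
So ω_n² = 1.071 ⇒ ω_n = 1.035 rad/s, and ζ = 2.6/(2ω_n) = 1.26.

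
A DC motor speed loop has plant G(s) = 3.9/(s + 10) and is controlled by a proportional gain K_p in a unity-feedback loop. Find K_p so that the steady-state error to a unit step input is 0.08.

The loop is type 0, so e_ss(step) = 1/(1 + K_pos) with K_pos = K_p·G(0).
G(0) = 0.39. Require 1/(1 + K_p·0.39) = 0.08, so 1 + 0.39·K_p = 12.5.
K_p = (12.5 − 1)/0.39 = 29.5.

K_p = 29.5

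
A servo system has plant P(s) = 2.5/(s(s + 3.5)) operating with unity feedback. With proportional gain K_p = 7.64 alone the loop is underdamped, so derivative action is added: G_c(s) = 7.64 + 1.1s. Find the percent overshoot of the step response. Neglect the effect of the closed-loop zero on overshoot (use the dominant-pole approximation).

4.02%

Forward path: (7.64 + 1.1s)·2.5/(s(s+3.5)). The closed-loop characteristic equation is s² + (3.5 + 2.5·1.1)s + 2.5·7.64 = 0.
That is s² + 6.25s + 19.1 = 0, so ω_n = 4.37 rad/s and ζ = 6.25/(2·4.37) = 0.715.
%OS = 100·exp(−πζ/√(1−ζ²)) = 4.02%.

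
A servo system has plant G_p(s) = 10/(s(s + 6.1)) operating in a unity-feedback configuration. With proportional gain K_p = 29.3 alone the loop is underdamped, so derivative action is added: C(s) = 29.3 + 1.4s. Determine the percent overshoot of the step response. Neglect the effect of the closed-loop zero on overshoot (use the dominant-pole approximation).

10.2%

Forward path: (29.3 + 1.4s)·10/(s(s+6.1)). The closed-loop characteristic equation is s² + (6.1 + 10·1.4)s + 10·29.3 = 0.
That is s² + 20.1s + 293 = 0, so ω_n = 17.12 rad/s and ζ = 20.1/(2·17.12) = 0.5871.
%OS = 100·exp(−πζ/√(1−ζ²)) = 10.2%.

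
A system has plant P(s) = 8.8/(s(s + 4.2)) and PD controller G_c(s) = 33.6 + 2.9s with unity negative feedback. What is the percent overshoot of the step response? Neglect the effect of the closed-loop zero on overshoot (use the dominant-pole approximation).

Forward path: (33.6 + 2.9s)·8.8/(s(s+4.2)). The closed-loop characteristic equation is s² + (4.2 + 8.8·2.9)s + 8.8·33.6 = 0.
That is s² + 29.72s + 295.7 = 0, so ω_n = 17.2 rad/s and ζ = 29.72/(2·17.2) = 0.8642.
%OS = 100·exp(−πζ/√(1−ζ²)) = 0.454%.

0.454%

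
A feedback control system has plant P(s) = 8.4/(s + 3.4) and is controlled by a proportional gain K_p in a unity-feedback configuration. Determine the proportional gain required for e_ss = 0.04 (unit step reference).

The loop is type 0, so e_ss(step) = 1/(1 + K_pos) with K_pos = K_p·P(0).
P(0) = 2.471. Require 1/(1 + K_p·2.471) = 0.04, so 1 + 2.471·K_p = 25.
K_p = (25 − 1)/2.471 = 9.71.

K_p = 9.71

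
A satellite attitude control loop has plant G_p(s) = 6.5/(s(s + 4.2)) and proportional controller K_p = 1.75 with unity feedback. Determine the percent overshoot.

The closed-loop denominator s² + 4.2s + 11.38 gives ω_n = √11.38 = 3.373 and ζ = 4.2/(2ω_n) = 0.6226.
%OS = 100·exp(−πζ/√(1−ζ²)) = 100·exp(−π·0.6226/√0.6123) = 8.21%.

8.21%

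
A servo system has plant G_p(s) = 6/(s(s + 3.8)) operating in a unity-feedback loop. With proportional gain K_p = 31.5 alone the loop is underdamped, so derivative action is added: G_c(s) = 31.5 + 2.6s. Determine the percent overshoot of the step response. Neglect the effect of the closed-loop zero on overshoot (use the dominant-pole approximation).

Forward path: (31.5 + 2.6s)·6/(s(s+3.8)). The closed-loop characteristic equation is s² + (3.8 + 6·2.6)s + 6·31.5 = 0.
That is s² + 19.4s + 189 = 0, so ω_n = 13.75 rad/s and ζ = 19.4/(2·13.75) = 0.7056.
%OS = 100·exp(−πζ/√(1−ζ²)) = 4.38%.

4.38%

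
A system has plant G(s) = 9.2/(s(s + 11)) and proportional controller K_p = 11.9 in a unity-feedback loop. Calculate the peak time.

T_p = 0.353 s

From 1 + K_pG(s) = 0: s² + 11s + 109.5 = 0 ⇒ ω_n = 10.46, ζ = 0.5256.
Damped frequency ω_d = ω_n√(1−ζ²) = 8.901 rad/s, so peak time T_p = π/ω_d = 0.353 s.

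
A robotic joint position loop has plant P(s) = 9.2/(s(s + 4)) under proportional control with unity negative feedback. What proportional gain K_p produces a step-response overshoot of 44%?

From %OS = 100·exp(−πζ/√(1−ζ²)) = 44%, ζ = −ln(0.44)/√(π²+ln²(0.44)) = 0.2528.
Characteristic equation s² + 4s + 9.2K_p = 0 gives ζ = 4/(2√(9.2K_p)).
Setting ζ = 0.2528: √(9.2K_p) = 4/(2·0.2528) = 7.91, so K_p = 62.57/9.2 = 6.8.

K_p = 6.8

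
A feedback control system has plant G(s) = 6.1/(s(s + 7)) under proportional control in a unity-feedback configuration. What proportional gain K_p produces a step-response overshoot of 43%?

K_p = 29.8

From %OS = 100·exp(−πζ/√(1−ζ²)) = 43%, ζ = −ln(0.43)/√(π²+ln²(0.43)) = 0.2594.
Characteristic equation s² + 7s + 6.1K_p = 0 gives ζ = 7/(2√(6.1K_p)).
Setting ζ = 0.2594: √(6.1K_p) = 7/(2·0.2594) = 13.49, so K_p = 182/6.1 = 29.8.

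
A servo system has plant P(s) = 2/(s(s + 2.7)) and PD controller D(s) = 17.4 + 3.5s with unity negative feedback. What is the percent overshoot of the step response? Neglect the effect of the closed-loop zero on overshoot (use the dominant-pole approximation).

Forward path: (17.4 + 3.5s)·2/(s(s+2.7)). The closed-loop characteristic equation is s² + (2.7 + 2·3.5)s + 2·17.4 = 0.
That is s² + 9.7s + 34.8 = 0, so ω_n = 5.899 rad/s and ζ = 9.7/(2·5.899) = 0.8222.
%OS = 100·exp(−πζ/√(1−ζ²)) = 1.07%.

1.07%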